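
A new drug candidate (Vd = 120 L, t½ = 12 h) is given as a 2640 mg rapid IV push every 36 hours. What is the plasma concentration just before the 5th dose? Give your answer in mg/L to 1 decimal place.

3.1 mg/L

f = (1/2)^(τ/t½) = (1/2)^(36/12) ≈ 0.1250.
C₀ = D/Vd = 2640/120 ≈ 22.000 mg/L.
Before the 5th dose, 4 doses have been given. Superposition: Cmin = C₀·(f + f² + … + f^4).
≈ 22.000 × (0.1250 + 0.0156 + 0.0020 + 0.0002) ≈ 22.000 × 0.1428 ≈ 3.142 mg/L.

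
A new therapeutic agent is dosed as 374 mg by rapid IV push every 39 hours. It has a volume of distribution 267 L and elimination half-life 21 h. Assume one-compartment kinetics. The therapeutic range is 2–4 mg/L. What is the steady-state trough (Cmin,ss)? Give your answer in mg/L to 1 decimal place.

τ/t½ = 39/21 ≈ 1.8571, so fraction remaining f = (1/2)^(39/21) ≈ 0.2760.
At steady state, accumulation factor R = 1/(1 − e^(−kτ)) ≈ 1.3812.
Each bolus raises the concentration by D/Vd = 374/267 ≈ 1.401 mg/L.
Steady-state peak Cmax,ss = C₀·R ≈ 1.401 × 1.3812 ≈ 1.935 mg/L.
One interval later, Cmin,ss = Cmax,ss·e^(−kτ) ≈ 1.935 × 0.2760 ≈ 0.534 mg/L.
Trough 0.5 mg/L vs MEC 2 mg/L: subtherapeutic.

0.5 mg/L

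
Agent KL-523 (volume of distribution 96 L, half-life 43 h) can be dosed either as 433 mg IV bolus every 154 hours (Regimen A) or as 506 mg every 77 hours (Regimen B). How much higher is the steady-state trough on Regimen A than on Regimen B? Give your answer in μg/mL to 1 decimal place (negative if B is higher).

-1.7 μg/mL

Regimen A: f = (1/2)^(154/43) ≈ 0.0835; Cmin,ss = (433/96)·f/(1−f) ≈ 0.411 μg/mL.
Regimen B: f = (1/2)^(77/43) ≈ 0.2890; Cmin,ss = (506/96)·f/(1−f) ≈ 2.142 μg/mL.
Difference ≈ 0.411 − 2.142 ≈ -1.731 μg/mL.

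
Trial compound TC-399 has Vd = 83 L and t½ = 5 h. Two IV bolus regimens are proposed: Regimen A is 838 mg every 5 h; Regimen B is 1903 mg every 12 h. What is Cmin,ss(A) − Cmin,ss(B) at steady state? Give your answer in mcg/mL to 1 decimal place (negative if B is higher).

Regimen A: f = (1/2)^(5/5) ≈ 0.5000; Cmin,ss = (838/83)·f/(1−f) ≈ 10.096 mcg/mL.
Regimen B: f = (1/2)^(12/5) ≈ 0.1895; Cmin,ss = (1903/83)·f/(1−f) ≈ 5.361 mcg/mL.
Difference ≈ 10.096 − 5.361 ≈ 4.735 mcg/mL.

4.7 mcg/mL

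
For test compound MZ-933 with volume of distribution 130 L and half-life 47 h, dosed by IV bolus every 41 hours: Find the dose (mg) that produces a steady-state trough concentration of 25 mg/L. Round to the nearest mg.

τ/t½ = 41/47 ≈ 0.87234, so f = (1/2)^(41/47) ≈ 0.546260.
Cmin,ss = (D/Vd)·f/(1−f), so D = Cmin,ss·Vd·(1−f)/f.
D = 25 × 130 × (1−f)/f ≈ 25 × 130 × 0.83063 ≈ 2699.55 mg.

2700 mg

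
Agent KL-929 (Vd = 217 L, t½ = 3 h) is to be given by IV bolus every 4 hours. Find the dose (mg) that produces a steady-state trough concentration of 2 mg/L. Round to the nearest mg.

τ/t½ = 4/3 ≈ 1.3333, so f = (1/2)^(4/3) ≈ 0.396850.
Cmin,ss = (D/Vd)·f/(1−f), so D = Cmin,ss·Vd·(1−f)/f.
D = 2 × 217 × (1−f)/f ≈ 2 × 217 × 1.51984 ≈ 659.61 mg.

660 mg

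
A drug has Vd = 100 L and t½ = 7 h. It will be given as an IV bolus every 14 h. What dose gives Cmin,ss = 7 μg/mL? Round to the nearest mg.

2100 mg

τ/t½ = 14/7 ≈ 2, so f = (1/2)^(14/7) ≈ 0.250000.
Cmin,ss = (D/Vd)·f/(1−f), so D = Cmin,ss·Vd·(1−f)/f.
D = 7 × 100 × (1−f)/f ≈ 7 × 100 × 3.00000 ≈ 2100.00 mg.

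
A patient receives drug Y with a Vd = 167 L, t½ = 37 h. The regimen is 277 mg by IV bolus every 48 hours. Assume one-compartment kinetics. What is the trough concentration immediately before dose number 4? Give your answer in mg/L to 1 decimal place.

f = (1/2)^(τ/t½) = (1/2)^(48/37) ≈ 0.4069.
C₀ = D/Vd = 277/167 ≈ 1.659 mg/L.
Before the 4th dose, 3 doses have been given. Superposition: Cmin = C₀·(f + f² + … + f^3).
≈ 1.659 × (0.4069 + 0.1656 + 0.0674) ≈ 1.659 × 0.6399 ≈ 1.062 mg/L.

1.1 mg/L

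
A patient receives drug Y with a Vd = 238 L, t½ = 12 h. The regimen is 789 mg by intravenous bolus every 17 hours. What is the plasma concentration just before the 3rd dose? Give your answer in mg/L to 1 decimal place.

f = (1/2)^(τ/t½) = (1/2)^(17/12) ≈ 0.3746.
C₀ = D/Vd = 789/238 ≈ 3.315 mg/L.
Before the 3rd dose, 2 doses have been given. Superposition: Cmin = C₀·(f + f²).
≈ 3.315 × (0.3746 + 0.1403) ≈ 3.315 × 0.5149 ≈ 1.707 mg/L.

1.7 mg/L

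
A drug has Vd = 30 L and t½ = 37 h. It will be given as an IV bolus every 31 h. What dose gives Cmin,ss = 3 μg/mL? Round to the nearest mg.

71 mg

τ/t½ = 31/37 ≈ 0.83784, so f = (1/2)^(31/37) ≈ 0.559481.
Cmin,ss = (D/Vd)·f/(1−f), so D = Cmin,ss·Vd·(1−f)/f.
D = 3 × 30 × (1−f)/f ≈ 3 × 30 × 0.78737 ≈ 70.86 mg.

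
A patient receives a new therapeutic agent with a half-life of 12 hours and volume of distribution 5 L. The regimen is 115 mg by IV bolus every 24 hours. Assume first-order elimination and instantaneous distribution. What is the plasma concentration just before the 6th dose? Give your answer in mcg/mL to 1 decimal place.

7.7 mcg/mL

f = (1/2)^(τ/t½) = (1/2)^(24/12) ≈ 0.2500.
C₀ = D/Vd = 115/5 ≈ 23.000 mcg/mL.
Before the 6th dose, 5 doses have been given. Superposition: Cmin = C₀·(f + f² + … + f^5).
≈ 23.000 × (0.2500 + 0.0625 + 0.0156 + 0.0039 + 0.0010) ≈ 23.000 × 0.3330 ≈ 7.659 mcg/mL.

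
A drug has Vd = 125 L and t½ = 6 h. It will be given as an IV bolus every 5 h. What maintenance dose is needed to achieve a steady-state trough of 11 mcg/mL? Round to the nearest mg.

1075 mg

τ/t½ = 5/6 ≈ 0.83333, so f = (1/2)^(5/6) ≈ 0.561231.
Cmin,ss = (D/Vd)·f/(1−f), so D = Cmin,ss·Vd·(1−f)/f.
D = 11 × 125 × (1−f)/f ≈ 11 × 125 × 0.78180 ≈ 1074.98 mg.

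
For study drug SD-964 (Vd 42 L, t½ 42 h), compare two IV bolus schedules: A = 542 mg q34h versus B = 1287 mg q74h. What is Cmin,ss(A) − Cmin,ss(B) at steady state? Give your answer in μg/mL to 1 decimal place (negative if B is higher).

4.3 μg/mL

Regimen A: f = (1/2)^(34/42) ≈ 0.5706; Cmin,ss = (542/42)·f/(1−f) ≈ 17.148 μg/mL.
Regimen B: f = (1/2)^(74/42) ≈ 0.2949; Cmin,ss = (1287/42)·f/(1−f) ≈ 12.816 μg/mL.
Difference ≈ 17.148 − 12.816 ≈ 4.332 μg/mL.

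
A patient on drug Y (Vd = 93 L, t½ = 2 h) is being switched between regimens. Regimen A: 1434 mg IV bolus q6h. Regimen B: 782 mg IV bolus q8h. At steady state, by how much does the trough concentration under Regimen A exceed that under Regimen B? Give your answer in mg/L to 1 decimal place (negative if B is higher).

Regimen A: f = (1/2)^(6/2) ≈ 0.1250; Cmin,ss = (1434/93)·f/(1−f) ≈ 2.203 mg/L.
Regimen B: f = (1/2)^(8/2) ≈ 0.0625; Cmin,ss = (782/93)·f/(1−f) ≈ 0.561 mg/L.
Difference ≈ 2.203 − 0.561 ≈ 1.642 mg/L.

1.6 mg/L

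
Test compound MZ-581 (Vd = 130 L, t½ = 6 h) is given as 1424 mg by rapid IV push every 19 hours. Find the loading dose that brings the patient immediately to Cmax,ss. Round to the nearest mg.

1602 mg

f = (1/2)^(19/6) ≈ 0.111362; accumulation ratio R = 1/(1−f) ≈ 1.12532.
Loading dose to hit Cmax,ss on first dose: D_load = D_maint·R ≈ 1424 × 1.12532 ≈ 1602.46 mg.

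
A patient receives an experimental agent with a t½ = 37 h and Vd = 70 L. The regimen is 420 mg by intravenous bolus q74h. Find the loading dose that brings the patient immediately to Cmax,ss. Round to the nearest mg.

560 mg

f = (1/2)^(74/37) ≈ 0.250000; accumulation ratio R = 1/(1−f) ≈ 1.33333.
Loading dose to hit Cmax,ss on first dose: D_load = D_maint·R ≈ 420 × 1.33333 ≈ 560.00 mg.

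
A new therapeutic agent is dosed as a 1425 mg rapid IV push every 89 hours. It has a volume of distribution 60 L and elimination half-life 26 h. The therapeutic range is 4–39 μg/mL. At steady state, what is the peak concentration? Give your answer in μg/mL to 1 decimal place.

26.2 μg/mL

k = ln2/t½ = ln2/26 ≈ 0.026660 h⁻¹; fraction remaining f = e^(−kτ) = e^(−0.026660×89) ≈ 0.0932.
At steady state, accumulation factor R = 1/(1 − e^(−kτ)) ≈ 1.1028.
Each bolus raises the concentration by D/Vd = 1425/60 ≈ 23.750 μg/mL.
Steady-state peak Cmax,ss = C₀·R ≈ 23.750 × 1.1028 ≈ 26.192 μg/mL.
Peak 26.2 μg/mL vs MTC 39 μg/mL: below toxic threshold.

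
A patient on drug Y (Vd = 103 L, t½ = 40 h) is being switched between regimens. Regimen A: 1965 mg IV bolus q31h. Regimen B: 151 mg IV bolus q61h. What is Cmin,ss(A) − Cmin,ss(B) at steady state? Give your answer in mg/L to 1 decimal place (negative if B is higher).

26.0 mg/L

Regimen A: f = (1/2)^(31/40) ≈ 0.5844; Cmin,ss = (1965/103)·f/(1−f) ≈ 26.826 mg/L.
Regimen B: f = (1/2)^(61/40) ≈ 0.3475; Cmin,ss = (151/103)·f/(1−f) ≈ 0.781 mg/L.
Difference ≈ 26.826 − 0.781 ≈ 26.045 mg/L.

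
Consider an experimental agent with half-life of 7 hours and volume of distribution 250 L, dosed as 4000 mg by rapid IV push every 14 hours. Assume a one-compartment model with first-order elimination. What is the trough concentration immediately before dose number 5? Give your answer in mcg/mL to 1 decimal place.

f = (1/2)^(τ/t½) = (1/2)^(14/7) ≈ 0.2500.
C₀ = D/Vd = 4000/250 ≈ 16.000 mcg/mL.
Before the 5th dose, 4 doses have been given. Superposition: Cmin = C₀·(f + f² + … + f^4).
≈ 16.000 × (0.2500 + 0.0625 + 0.0156 + 0.0039) ≈ 16.000 × 0.3320 ≈ 5.312 mcg/mL.

5.3 mcg/mL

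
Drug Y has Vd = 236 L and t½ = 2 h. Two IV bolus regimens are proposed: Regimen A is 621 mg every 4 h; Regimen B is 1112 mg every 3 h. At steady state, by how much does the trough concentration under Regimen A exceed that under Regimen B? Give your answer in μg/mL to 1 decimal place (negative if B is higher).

Regimen A: f = (1/2)^(4/2) ≈ 0.2500; Cmin,ss = (621/236)·f/(1−f) ≈ 0.877 μg/mL.
Regimen B: f = (1/2)^(3/2) ≈ 0.3536; Cmin,ss = (1112/236)·f/(1−f) ≈ 2.578 μg/mL.
Difference ≈ 0.877 − 2.578 ≈ -1.701 μg/mL.

-1.7 μg/mL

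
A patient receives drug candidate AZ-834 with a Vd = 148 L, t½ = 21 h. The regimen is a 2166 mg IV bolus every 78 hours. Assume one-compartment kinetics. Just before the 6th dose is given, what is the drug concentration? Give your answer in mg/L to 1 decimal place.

1.2 mg/L

f = (1/2)^(τ/t½) = (1/2)^(78/21) ≈ 0.0762.
C₀ = D/Vd = 2166/148 ≈ 14.635 mg/L.
Before the 6th dose, 5 doses have been given. Superposition: Cmin = C₀·(f + f² + … + f^5).
≈ 14.635 × (0.0762 + 0.0058 + 0.0004 + 0.0000 + 0.0000) ≈ 14.635 × 0.0824 ≈ 1.206 mg/L.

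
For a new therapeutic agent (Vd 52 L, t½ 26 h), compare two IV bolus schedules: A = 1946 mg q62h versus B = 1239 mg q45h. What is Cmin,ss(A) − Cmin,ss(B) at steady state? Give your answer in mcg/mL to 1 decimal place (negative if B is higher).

-1.4 mcg/mL

Regimen A: f = (1/2)^(62/26) ≈ 0.1915; Cmin,ss = (1946/52)·f/(1−f) ≈ 8.864 mcg/mL.
Regimen B: f = (1/2)^(45/26) ≈ 0.3013; Cmin,ss = (1239/52)·f/(1−f) ≈ 10.275 mcg/mL.
Difference ≈ 8.864 − 10.275 ≈ -1.411 mcg/mL.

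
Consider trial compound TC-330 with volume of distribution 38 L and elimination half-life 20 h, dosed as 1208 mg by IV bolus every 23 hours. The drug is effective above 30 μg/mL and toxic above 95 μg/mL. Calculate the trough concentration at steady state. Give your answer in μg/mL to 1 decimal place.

τ/t½ = 23/20 ≈ 1.15, so fraction remaining f = (1/2)^(23/20) ≈ 0.4506.
Each bolus raises the concentration by D/Vd = 1208/38 ≈ 31.789 μg/mL.
Steady-state trough Cmin,ss = C₀·f/(1−f) ≈ 31.789 × 0.4506/0.5494 ≈ 26.072 μg/mL.
Trough 26.1 μg/mL vs MEC 30 μg/mL: subtherapeutic.

26.1 μg/mL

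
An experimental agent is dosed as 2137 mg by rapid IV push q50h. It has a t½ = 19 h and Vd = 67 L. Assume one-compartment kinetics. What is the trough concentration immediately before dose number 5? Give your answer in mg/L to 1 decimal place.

6.1 mg/L

f = (1/2)^(τ/t½) = (1/2)^(50/19) ≈ 0.1614.
C₀ = D/Vd = 2137/67 ≈ 31.896 mg/L.
Before the 5th dose, 4 doses have been given. Superposition: Cmin = C₀·(f + f² + … + f^4).
≈ 31.896 × (0.1614 + 0.0260 + 0.0042 + 0.0007) ≈ 31.896 × 0.1923 ≈ 6.134 mg/L.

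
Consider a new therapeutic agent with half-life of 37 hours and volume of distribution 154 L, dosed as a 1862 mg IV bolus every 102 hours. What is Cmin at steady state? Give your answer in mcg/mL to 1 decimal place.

2.1 mcg/mL

τ/t½ = 102/37 ≈ 2.7568, so fraction remaining f = (1/2)^(102/37) ≈ 0.1480.
Single-dose peak C₀ = D/Vd = 1862/154 ≈ 12.091 mcg/mL.
Steady-state trough Cmin,ss = C₀·f/(1−f) ≈ 12.091 × 0.1480/0.8520 ≈ 2.100 mcg/mL.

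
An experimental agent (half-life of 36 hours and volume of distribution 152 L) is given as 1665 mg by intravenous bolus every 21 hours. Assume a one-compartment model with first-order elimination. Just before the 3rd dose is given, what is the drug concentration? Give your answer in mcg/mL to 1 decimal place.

12.2 mcg/mL

f = (1/2)^(τ/t½) = (1/2)^(21/36) ≈ 0.6674.
C₀ = D/Vd = 1665/152 ≈ 10.954 mcg/mL.
Before the 3rd dose, 2 doses have been given. Superposition: Cmin = C₀·(f + f²).
≈ 10.954 × (0.6674 + 0.4454) ≈ 10.954 × 1.1128 ≈ 12.190 mcg/mL.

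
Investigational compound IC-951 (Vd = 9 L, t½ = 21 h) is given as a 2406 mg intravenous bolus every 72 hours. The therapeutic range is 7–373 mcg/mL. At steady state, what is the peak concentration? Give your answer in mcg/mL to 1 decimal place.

294.7 mcg/mL

τ/t½ = 72/21 ≈ 3.4286, so fraction remaining f = (1/2)^(72/21) ≈ 0.0929.
At steady state, accumulation factor R = 1/(1 − e^(−kτ)) ≈ 1.1024.
Single-dose peak C₀ = D/Vd = 2406/9 ≈ 267.333 mcg/mL.
Cmax,ss = C₀/(1 − f) ≈ 267.333/0.9071 ≈ 294.712 mcg/mL.
Peak 294.7 mcg/mL vs MTC 373 mcg/mL: below toxic threshold.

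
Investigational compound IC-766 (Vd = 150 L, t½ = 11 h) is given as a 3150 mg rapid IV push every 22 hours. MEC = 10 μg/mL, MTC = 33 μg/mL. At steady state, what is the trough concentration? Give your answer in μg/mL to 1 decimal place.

τ = 22 h = 2 half-lives, so f = (1/2)^2 = 0.25.
At steady state, R = 1/(1 − 0.25) = 4/3.
Single-dose peak C₀ = D/Vd = 3150/150 = 21 μg/mL.
Steady-state peak Cmax,ss = C₀·R = 21 × 4/3 ≈ 28.000 μg/mL.
Steady-state trough Cmin,ss = Cmax,ss·f ≈ 28.000 × 0.25 ≈ 7.000 μg/mL.
Trough 7.0 μg/mL vs MEC 10 μg/mL: subtherapeutic.

7.0 μg/mL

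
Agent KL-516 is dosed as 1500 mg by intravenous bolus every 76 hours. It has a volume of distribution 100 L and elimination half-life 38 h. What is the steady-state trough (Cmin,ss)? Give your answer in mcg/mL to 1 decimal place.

τ = 76 h = 2 half-lives, so f = (1/2)^2 = 0.25.
Accumulation ratio R = 1/(1 − f) = 1/0.75 = 4/3.
Single-dose peak C₀ = D/Vd = 1500/100 = 15 mcg/mL.
Steady-state peak Cmax,ss = C₀·R = 15 × 4/3 ≈ 20.000 mcg/mL.
Steady-state trough Cmin,ss = Cmax,ss·f ≈ 20.000 × 0.25 ≈ 5.000 mcg/mL.

5.0 mcg/mL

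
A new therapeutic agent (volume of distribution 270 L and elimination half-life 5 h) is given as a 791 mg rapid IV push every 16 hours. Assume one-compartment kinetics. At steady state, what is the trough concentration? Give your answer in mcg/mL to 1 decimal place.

τ/t½ = 16/5 ≈ 3.2, so fraction remaining f = (1/2)^(16/5) ≈ 0.1088.
Single-dose peak C₀ = D/Vd = 791/270 ≈ 2.930 mcg/mL.
Steady-state trough Cmin,ss = C₀·f/(1−f) ≈ 2.930 × 0.1088/0.8912 ≈ 0.358 mcg/mL.

0.4 mcg/mL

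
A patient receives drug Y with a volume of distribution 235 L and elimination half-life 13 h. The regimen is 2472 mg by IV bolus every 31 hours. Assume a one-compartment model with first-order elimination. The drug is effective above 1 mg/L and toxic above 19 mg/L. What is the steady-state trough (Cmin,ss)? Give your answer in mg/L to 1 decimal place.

τ/t½ = 31/13 ≈ 2.3846, so fraction remaining f = (1/2)^(31/13) ≈ 0.1915.
Accumulation ratio R = 1/(1 − f) ≈ 1/0.8085 ≈ 1.2369.
Single-dose peak C₀ = D/Vd = 2472/235 ≈ 10.519 mg/L.
Cmax,ss = C₀/(1 − f) ≈ 10.519/0.8085 ≈ 13.011 mg/L.
Steady-state trough Cmin,ss = Cmax,ss·f ≈ 13.011 × 0.1915 ≈ 2.492 mg/L.
Trough 2.5 mg/L vs MEC 1 mg/L: adequate.

2.5 mg/L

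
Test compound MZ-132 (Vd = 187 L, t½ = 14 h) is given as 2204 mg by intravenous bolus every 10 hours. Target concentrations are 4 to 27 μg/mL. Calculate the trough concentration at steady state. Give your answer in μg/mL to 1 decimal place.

18.4 μg/mL

τ/t½ = 10/14 ≈ 0.71429, so fraction remaining f = (1/2)^(10/14) ≈ 0.6095.
Each bolus raises the concentration by D/Vd = 2204/187 ≈ 11.786 μg/mL.
Steady-state trough Cmin,ss = C₀·f/(1−f) ≈ 11.786 × 0.6095/0.3905 ≈ 18.396 μg/mL.
Trough 18.4 μg/mL vs MEC 4 μg/mL: adequate.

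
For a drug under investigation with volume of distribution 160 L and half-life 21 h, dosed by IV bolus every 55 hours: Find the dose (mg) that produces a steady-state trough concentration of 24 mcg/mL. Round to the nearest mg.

19751 mg

τ/t½ = 55/21 ≈ 2.619, so f = (1/2)^(55/21) ≈ 0.162775.
Cmin,ss = (D/Vd)·f/(1−f), so D = Cmin,ss·Vd·(1−f)/f.
D = 24 × 160 × (1−f)/f ≈ 24 × 160 × 5.14345 ≈ 19750.85 mg.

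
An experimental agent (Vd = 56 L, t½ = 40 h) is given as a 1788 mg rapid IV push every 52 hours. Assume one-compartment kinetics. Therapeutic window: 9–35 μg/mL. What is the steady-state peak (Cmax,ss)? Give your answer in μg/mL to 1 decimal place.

τ/t½ = 52/40 ≈ 1.3, so fraction remaining f = (1/2)^(52/40) ≈ 0.4061.
Accumulation ratio R = 1/(1 − f) ≈ 1/0.5939 ≈ 1.6838.
Each bolus raises the concentration by D/Vd = 1788/56 ≈ 31.929 μg/mL.
Steady-state peak Cmax,ss = C₀·R ≈ 31.929 × 1.6838 ≈ 53.762 μg/mL.
Peak 53.8 μg/mL vs MTC 35 μg/mL: exceeds toxic threshold.

53.8 μg/mL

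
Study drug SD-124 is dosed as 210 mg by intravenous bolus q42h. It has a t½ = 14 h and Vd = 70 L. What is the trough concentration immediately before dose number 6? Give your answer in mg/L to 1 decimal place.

f = (1/2)^(τ/t½) = (1/2)^(42/14) ≈ 0.1250.
C₀ = D/Vd = 210/70 ≈ 3.000 mg/L.
Before the 6th dose, 5 doses have been given. Superposition: Cmin = C₀·(f + f² + … + f^5).
≈ 3.000 × (0.1250 + 0.0156 + 0.0020 + 0.0002 + 0.0000) ≈ 3.000 × 0.1428 ≈ 0.428 mg/L.

0.4 mg/L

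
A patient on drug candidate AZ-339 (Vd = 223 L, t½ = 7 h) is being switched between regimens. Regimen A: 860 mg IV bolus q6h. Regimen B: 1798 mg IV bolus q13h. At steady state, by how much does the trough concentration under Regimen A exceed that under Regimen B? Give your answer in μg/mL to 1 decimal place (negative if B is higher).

Regimen A: f = (1/2)^(6/7) ≈ 0.5520; Cmin,ss = (860/223)·f/(1−f) ≈ 4.752 μg/mL.
Regimen B: f = (1/2)^(13/7) ≈ 0.2760; Cmin,ss = (1798/223)·f/(1−f) ≈ 3.074 μg/mL.
Difference ≈ 4.752 − 3.074 ≈ 1.678 μg/mL.

1.7 μg/mL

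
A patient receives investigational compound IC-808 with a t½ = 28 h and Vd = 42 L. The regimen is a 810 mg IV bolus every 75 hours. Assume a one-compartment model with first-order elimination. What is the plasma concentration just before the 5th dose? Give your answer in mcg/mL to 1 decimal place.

3.6 mcg/mL

f = (1/2)^(τ/t½) = (1/2)^(75/28) ≈ 0.1562.
C₀ = D/Vd = 810/42 ≈ 19.286 mcg/mL.
Before the 5th dose, 4 doses have been given. Superposition: Cmin = C₀·(f + f² + … + f^4).
≈ 19.286 × (0.1562 + 0.0244 + 0.0038 + 0.0006) ≈ 19.286 × 0.1850 ≈ 3.568 mcg/mL.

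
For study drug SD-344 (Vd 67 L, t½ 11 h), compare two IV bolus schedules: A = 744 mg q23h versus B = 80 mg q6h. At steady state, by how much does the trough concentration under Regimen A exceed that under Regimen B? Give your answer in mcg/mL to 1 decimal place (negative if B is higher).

Regimen A: f = (1/2)^(23/11) ≈ 0.2347; Cmin,ss = (744/67)·f/(1−f) ≈ 3.405 mcg/mL.
Regimen B: f = (1/2)^(6/11) ≈ 0.6852; Cmin,ss = (80/67)·f/(1−f) ≈ 2.599 mcg/mL.
Difference ≈ 3.405 − 2.599 ≈ 0.806 mcg/mL.

0.8 mcg/mL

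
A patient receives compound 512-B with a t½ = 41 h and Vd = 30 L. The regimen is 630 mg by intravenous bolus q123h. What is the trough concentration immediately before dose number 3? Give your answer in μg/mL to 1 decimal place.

3.0 μg/mL

f = (1/2)^(τ/t½) = (1/2)^(123/41) ≈ 0.1250.
C₀ = D/Vd = 630/30 ≈ 21.000 μg/mL.
Before the 3rd dose, 2 doses have been given. Superposition: Cmin = C₀·(f + f²).
≈ 21.000 × (0.1250 + 0.0156) ≈ 21.000 × 0.1406 ≈ 2.953 μg/mL.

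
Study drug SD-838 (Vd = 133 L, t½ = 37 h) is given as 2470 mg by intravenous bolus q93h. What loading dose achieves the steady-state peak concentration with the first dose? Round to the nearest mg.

f = (1/2)^(93/37) ≈ 0.175129; accumulation ratio R = 1/(1−f) ≈ 1.21231.
Loading dose to hit Cmax,ss on first dose: D_load = D_maint·R ≈ 2470 × 1.21231 ≈ 2994.41 mg.

2994 mg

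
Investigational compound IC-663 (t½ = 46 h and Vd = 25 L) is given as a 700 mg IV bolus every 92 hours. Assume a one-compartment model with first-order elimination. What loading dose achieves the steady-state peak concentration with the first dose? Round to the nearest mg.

933 mg

f = (1/2)^(92/46) ≈ 0.250000; accumulation ratio R = 1/(1−f) ≈ 1.33333.
Loading dose to hit Cmax,ss on first dose: D_load = D_maint·R ≈ 700 × 1.33333 ≈ 933.33 mg.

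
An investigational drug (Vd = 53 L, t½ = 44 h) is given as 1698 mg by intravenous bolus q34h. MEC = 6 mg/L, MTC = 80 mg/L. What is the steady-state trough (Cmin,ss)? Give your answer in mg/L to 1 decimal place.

45.2 mg/L

Over one 34-h interval, 34/44 ≈ 0.77273 half-lives elapse, leaving f ≈ 0.5853 of each dose.
Accumulation ratio R = 1/(1 − f) ≈ 1/0.4147 ≈ 2.4114.
Each bolus raises the concentration by D/Vd = 1698/53 ≈ 32.038 mg/L.
Cmax,ss = C₀/(1 − f) ≈ 32.038/0.4147 ≈ 77.256 mg/L.
One interval later, Cmin,ss = Cmax,ss·e^(−kτ) ≈ 77.256 × 0.5853 ≈ 45.218 mg/L.
Trough 45.2 mg/L vs MEC 6 mg/L: adequate.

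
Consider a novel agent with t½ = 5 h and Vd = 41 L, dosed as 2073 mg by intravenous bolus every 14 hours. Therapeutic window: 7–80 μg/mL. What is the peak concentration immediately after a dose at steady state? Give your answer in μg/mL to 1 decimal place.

59.0 μg/mL

τ/t½ = 14/5 ≈ 2.8, so fraction remaining f = (1/2)^(14/5) ≈ 0.1436.
Accumulation ratio R = 1/(1 − f) ≈ 1/0.8564 ≈ 1.1677.
Single-dose peak C₀ = D/Vd = 2073/41 ≈ 50.561 μg/mL.
Steady-state peak Cmax,ss = C₀·R ≈ 50.561 × 1.1677 ≈ 59.040 μg/mL.
Peak 59.0 μg/mL vs MTC 80 μg/mL: below toxic threshold.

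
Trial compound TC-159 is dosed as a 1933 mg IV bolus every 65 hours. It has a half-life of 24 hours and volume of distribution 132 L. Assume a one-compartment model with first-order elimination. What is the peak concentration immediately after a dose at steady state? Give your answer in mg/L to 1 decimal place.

Over one 65-h interval, 65/24 ≈ 2.7083 half-lives elapse, leaving f ≈ 0.1530 of each dose.
Accumulation ratio R = 1/(1 − f) ≈ 1/0.8470 ≈ 1.1806.
Single-dose peak C₀ = D/Vd = 1933/132 ≈ 14.644 mg/L.
Steady-state peak Cmax,ss = C₀·R ≈ 14.644 × 1.1806 ≈ 17.289 mg/L.

17.3 mg/L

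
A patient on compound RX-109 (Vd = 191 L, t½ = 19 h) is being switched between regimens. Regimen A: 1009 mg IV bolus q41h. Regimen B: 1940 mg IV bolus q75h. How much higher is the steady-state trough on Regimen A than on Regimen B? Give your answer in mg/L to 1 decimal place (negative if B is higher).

0.8 mg/L

Regimen A: f = (1/2)^(41/19) ≈ 0.2241; Cmin,ss = (1009/191)·f/(1−f) ≈ 1.526 mg/L.
Regimen B: f = (1/2)^(75/19) ≈ 0.0648; Cmin,ss = (1940/191)·f/(1−f) ≈ 0.704 mg/L.
Difference ≈ 1.526 − 0.704 ≈ 0.822 mg/L.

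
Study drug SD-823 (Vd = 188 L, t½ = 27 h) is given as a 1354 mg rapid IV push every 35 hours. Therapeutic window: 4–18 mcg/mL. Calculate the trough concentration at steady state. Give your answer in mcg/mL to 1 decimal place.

4.9 mcg/mL

τ/t½ = 35/27 ≈ 1.2963, so fraction remaining f = (1/2)^(35/27) ≈ 0.4072.
Each bolus raises the concentration by D/Vd = 1354/188 ≈ 7.202 mcg/mL.
Steady-state trough Cmin,ss = C₀·f/(1−f) ≈ 7.202 × 0.4072/0.5928 ≈ 4.947 mcg/mL.
Trough 4.9 mcg/mL vs MEC 4 mcg/mL: adequate.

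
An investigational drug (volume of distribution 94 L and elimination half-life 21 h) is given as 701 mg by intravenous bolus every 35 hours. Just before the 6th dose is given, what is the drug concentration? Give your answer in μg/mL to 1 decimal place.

f = (1/2)^(τ/t½) = (1/2)^(35/21) ≈ 0.3150.
C₀ = D/Vd = 701/94 ≈ 7.457 μg/mL.
Before the 6th dose, 5 doses have been given. Superposition: Cmin = C₀·(f + f² + … + f^5).
≈ 7.457 × (0.3150 + 0.0992 + 0.0313 + 0.0098 + 0.0031) ≈ 7.457 × 0.4584 ≈ 3.418 μg/mL.

3.4 μg/mL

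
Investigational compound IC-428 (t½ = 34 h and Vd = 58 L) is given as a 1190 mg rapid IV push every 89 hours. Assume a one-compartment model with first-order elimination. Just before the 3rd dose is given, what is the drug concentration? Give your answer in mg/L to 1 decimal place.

3.9 mg/L

f = (1/2)^(τ/t½) = (1/2)^(89/34) ≈ 0.1629.
C₀ = D/Vd = 1190/58 ≈ 20.517 mg/L.
Before the 3rd dose, 2 doses have been given. Superposition: Cmin = C₀·(f + f²).
≈ 20.517 × (0.1629 + 0.0265) ≈ 20.517 × 0.1894 ≈ 3.886 mg/L.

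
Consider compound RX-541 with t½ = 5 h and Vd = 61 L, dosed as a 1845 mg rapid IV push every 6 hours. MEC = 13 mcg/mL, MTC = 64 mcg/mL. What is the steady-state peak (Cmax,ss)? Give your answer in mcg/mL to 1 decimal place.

53.6 mcg/mL

Over one 6-h interval, 6/5 ≈ 1.2 half-lives elapse, leaving f ≈ 0.4353 of each dose.
At steady state, accumulation factor R = 1/(1 − e^(−kτ)) ≈ 1.7709.
Single-dose peak C₀ = D/Vd = 1845/61 ≈ 30.246 mcg/mL.
Steady-state peak Cmax,ss = C₀·R ≈ 30.246 × 1.7709 ≈ 53.563 mcg/mL.
Peak 53.6 mcg/mL vs MTC 64 mcg/mL: below toxic threshold.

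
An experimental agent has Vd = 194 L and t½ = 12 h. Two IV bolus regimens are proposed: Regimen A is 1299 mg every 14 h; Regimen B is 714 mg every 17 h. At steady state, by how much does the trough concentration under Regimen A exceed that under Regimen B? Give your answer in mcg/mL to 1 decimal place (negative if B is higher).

3.2 mcg/mL

Regimen A: f = (1/2)^(14/12) ≈ 0.4454; Cmin,ss = (1299/194)·f/(1−f) ≈ 5.377 mcg/mL.
Regimen B: f = (1/2)^(17/12) ≈ 0.3746; Cmin,ss = (714/194)·f/(1−f) ≈ 2.204 mcg/mL.
Difference ≈ 5.377 − 2.204 ≈ 3.173 mcg/mL.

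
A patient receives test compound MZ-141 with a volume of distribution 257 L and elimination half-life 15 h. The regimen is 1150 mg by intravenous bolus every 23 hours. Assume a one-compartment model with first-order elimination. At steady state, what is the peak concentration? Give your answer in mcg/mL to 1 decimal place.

6.8 mcg/mL

Over one 23-h interval, 23/15 ≈ 1.5333 half-lives elapse, leaving f ≈ 0.3455 of each dose.
At steady state, accumulation factor R = 1/(1 − e^(−kτ)) ≈ 1.5279.
Each bolus raises the concentration by D/Vd = 1150/257 ≈ 4.475 mcg/mL.
Cmax,ss = C₀/(1 − f) ≈ 4.475/0.6545 ≈ 6.837 mcg/mL.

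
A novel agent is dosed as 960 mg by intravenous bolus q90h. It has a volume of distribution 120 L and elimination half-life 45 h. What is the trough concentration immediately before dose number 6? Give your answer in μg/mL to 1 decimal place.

f = (1/2)^(τ/t½) = (1/2)^(90/45) ≈ 0.2500.
C₀ = D/Vd = 960/120 ≈ 8.000 μg/mL.
Before the 6th dose, 5 doses have been given. Superposition: Cmin = C₀·(f + f² + … + f^5).
≈ 8.000 × (0.2500 + 0.0625 + 0.0156 + 0.0039 + 0.0010) ≈ 8.000 × 0.3330 ≈ 2.664 μg/mL.

2.7 μg/mL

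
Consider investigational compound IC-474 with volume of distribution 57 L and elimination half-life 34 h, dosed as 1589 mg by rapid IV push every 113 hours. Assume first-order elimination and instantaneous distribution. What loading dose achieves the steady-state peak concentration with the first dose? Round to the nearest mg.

f = (1/2)^(113/34) ≈ 0.099889; accumulation ratio R = 1/(1−f) ≈ 1.11097.
Loading dose to hit Cmax,ss on first dose: D_load = D_maint·R ≈ 1589 × 1.11097 ≈ 1765.33 mg.

1765 mg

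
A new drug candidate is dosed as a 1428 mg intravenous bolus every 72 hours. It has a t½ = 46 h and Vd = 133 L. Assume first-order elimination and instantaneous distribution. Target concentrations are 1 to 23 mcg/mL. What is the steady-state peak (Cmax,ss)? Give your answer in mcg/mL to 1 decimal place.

k = ln2/t½ = ln2/46 ≈ 0.015068 h⁻¹; fraction remaining f = e^(−kτ) = e^(−0.015068×72) ≈ 0.3379.
At steady state, accumulation factor R = 1/(1 − e^(−kτ)) ≈ 1.5103.
Each bolus raises the concentration by D/Vd = 1428/133 ≈ 10.737 mcg/mL.
Steady-state peak Cmax,ss = C₀·R ≈ 10.737 × 1.5103 ≈ 16.216 mcg/mL.
Peak 16.2 mcg/mL vs MTC 23 mcg/mL: below toxic threshold.

16.2 mcg/mL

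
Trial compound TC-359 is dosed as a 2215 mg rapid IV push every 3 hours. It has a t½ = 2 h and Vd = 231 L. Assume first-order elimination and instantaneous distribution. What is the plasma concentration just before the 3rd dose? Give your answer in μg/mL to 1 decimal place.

4.6 μg/mL

f = (1/2)^(τ/t½) = (1/2)^(3/2) ≈ 0.3536.
C₀ = D/Vd = 2215/231 ≈ 9.589 μg/mL.
Before the 3rd dose, 2 doses have been given. Superposition: Cmin = C₀·(f + f²).
≈ 9.589 × (0.3536 + 0.1250) ≈ 9.589 × 0.4786 ≈ 4.589 μg/mL.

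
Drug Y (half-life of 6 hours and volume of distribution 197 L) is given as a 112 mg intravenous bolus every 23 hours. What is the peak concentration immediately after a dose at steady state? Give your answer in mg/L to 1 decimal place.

0.6 mg/L

τ/t½ = 23/6 ≈ 3.8333, so fraction remaining f = (1/2)^(23/6) ≈ 0.0702.
Accumulation ratio R = 1/(1 − f) ≈ 1/0.9298 ≈ 1.0755.
Single-dose peak C₀ = D/Vd = 112/197 ≈ 0.569 mg/L.
Cmax,ss = C₀/(1 − f) ≈ 0.569/0.9298 ≈ 0.612 mg/L.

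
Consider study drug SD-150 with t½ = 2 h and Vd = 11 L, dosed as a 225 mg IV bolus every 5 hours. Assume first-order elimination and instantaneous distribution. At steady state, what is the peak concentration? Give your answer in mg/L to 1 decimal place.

k = ln2/t½ = ln2/2 ≈ 0.346574 h⁻¹; fraction remaining f = e^(−kτ) = e^(−0.346574×5) ≈ 0.1768.
Accumulation ratio R = 1/(1 − f) ≈ 1/0.8232 ≈ 1.2148.
Each bolus raises the concentration by D/Vd = 225/11 ≈ 20.455 mg/L.
Cmax,ss = C₀/(1 − f) ≈ 20.455/0.8232 ≈ 24.848 mg/L.

24.8 mg/L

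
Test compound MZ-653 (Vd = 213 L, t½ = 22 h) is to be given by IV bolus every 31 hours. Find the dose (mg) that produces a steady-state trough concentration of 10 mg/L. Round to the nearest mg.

3527 mg

τ/t½ = 31/22 ≈ 1.4091, so f = (1/2)^(31/22) ≈ 0.376549.
Cmin,ss = (D/Vd)·f/(1−f), so D = Cmin,ss·Vd·(1−f)/f.
D = 10 × 213 × (1−f)/f ≈ 10 × 213 × 1.65570 ≈ 3526.64 mg.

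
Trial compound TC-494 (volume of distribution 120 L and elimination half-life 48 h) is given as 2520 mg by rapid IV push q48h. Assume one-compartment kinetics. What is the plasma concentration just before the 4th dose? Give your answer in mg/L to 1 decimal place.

18.4 mg/L

f = (1/2)^(τ/t½) = (1/2)^(48/48) ≈ 0.5000.
C₀ = D/Vd = 2520/120 ≈ 21.000 mg/L.
Before the 4th dose, 3 doses have been given. Superposition: Cmin = C₀·(f + f² + … + f^3).
≈ 21.000 × (0.5000 + 0.2500 + 0.1250) ≈ 21.000 × 0.8750 ≈ 18.375 mg/L.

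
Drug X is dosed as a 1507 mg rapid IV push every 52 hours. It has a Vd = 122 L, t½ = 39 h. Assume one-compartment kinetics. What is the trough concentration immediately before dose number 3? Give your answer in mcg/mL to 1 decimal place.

6.8 mcg/mL

f = (1/2)^(τ/t½) = (1/2)^(52/39) ≈ 0.3969.
C₀ = D/Vd = 1507/122 ≈ 12.352 mcg/mL.
Before the 3rd dose, 2 doses have been given. Superposition: Cmin = C₀·(f + f²).
≈ 12.352 × (0.3969 + 0.1575) ≈ 12.352 × 0.5544 ≈ 6.848 mcg/mL.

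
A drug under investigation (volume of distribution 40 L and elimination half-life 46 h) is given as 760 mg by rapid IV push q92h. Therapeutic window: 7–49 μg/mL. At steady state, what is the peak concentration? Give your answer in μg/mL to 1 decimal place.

The dosing interval is 2 half-lives, so f = 2^(−2) = 0.25.
At steady state, R = 1/(1 − 0.25) = 4/3.
Single-dose peak C₀ = D/Vd = 760/40 = 19 μg/mL.
Steady-state peak Cmax,ss = C₀·R = 19 × 4/3 ≈ 25.333 μg/mL.
Peak 25.3 μg/mL vs MTC 49 μg/mL: below toxic threshold.

25.3 μg/mL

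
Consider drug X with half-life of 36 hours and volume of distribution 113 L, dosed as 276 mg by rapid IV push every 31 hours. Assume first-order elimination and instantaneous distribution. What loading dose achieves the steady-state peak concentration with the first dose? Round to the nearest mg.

614 mg

f = (1/2)^(31/36) ≈ 0.550528; accumulation ratio R = 1/(1−f) ≈ 2.22483.
Loading dose to hit Cmax,ss on first dose: D_load = D_maint·R ≈ 276 × 2.22483 ≈ 614.05 mg.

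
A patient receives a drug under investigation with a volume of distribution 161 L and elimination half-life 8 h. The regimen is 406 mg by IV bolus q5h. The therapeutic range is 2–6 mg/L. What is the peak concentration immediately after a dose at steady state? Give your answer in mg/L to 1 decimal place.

7.2 mg/L

Over one 5-h interval, 5/8 ≈ 0.625 half-lives elapse, leaving f ≈ 0.6484 of each dose.
Accumulation ratio R = 1/(1 − f) ≈ 1/0.3516 ≈ 2.8441.
Each bolus raises the concentration by D/Vd = 406/161 ≈ 2.522 mg/L.
Steady-state peak Cmax,ss = C₀·R ≈ 2.522 × 2.8441 ≈ 7.173 mg/L.
Peak 7.2 mg/L vs MTC 6 mg/L: exceeds toxic threshold.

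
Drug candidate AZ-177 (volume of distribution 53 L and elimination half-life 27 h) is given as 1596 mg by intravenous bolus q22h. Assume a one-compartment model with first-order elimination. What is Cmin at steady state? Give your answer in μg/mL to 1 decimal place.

39.7 μg/mL

τ/t½ = 22/27 ≈ 0.81481, so fraction remaining f = (1/2)^(22/27) ≈ 0.5685.
Single-dose peak C₀ = D/Vd = 1596/53 ≈ 30.113 μg/mL.
Steady-state trough Cmin,ss = C₀·f/(1−f) ≈ 30.113 × 0.5685/0.4315 ≈ 39.674 μg/mL.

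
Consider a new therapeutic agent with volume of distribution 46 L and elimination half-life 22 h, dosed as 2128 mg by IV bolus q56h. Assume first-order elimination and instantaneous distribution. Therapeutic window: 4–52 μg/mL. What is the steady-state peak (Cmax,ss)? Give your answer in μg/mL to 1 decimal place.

55.8 μg/mL

Over one 56-h interval, 56/22 ≈ 2.5455 half-lives elapse, leaving f ≈ 0.1713 of each dose.
At steady state, accumulation factor R = 1/(1 − e^(−kτ)) ≈ 1.2067.
Each bolus raises the concentration by D/Vd = 2128/46 ≈ 46.261 μg/mL.
Steady-state peak Cmax,ss = C₀·R ≈ 46.261 × 1.2067 ≈ 55.823 μg/mL.
Peak 55.8 μg/mL vs MTC 52 μg/mL: exceeds toxic threshold.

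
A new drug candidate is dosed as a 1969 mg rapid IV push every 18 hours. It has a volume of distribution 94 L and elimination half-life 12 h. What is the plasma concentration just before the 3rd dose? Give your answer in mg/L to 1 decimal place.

10.0 mg/L

f = (1/2)^(τ/t½) = (1/2)^(18/12) ≈ 0.3536.
C₀ = D/Vd = 1969/94 ≈ 20.947 mg/L.
Before the 3rd dose, 2 doses have been given. Superposition: Cmin = C₀·(f + f²).
≈ 20.947 × (0.3536 + 0.1250) ≈ 20.947 × 0.4786 ≈ 10.025 mg/L.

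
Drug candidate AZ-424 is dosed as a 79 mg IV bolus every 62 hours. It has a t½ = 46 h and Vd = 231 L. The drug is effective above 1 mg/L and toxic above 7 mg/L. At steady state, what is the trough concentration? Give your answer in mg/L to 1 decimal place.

0.2 mg/L

τ/t½ = 62/46 ≈ 1.3478, so fraction remaining f = (1/2)^(62/46) ≈ 0.3929.
Each bolus raises the concentration by D/Vd = 79/231 ≈ 0.342 mg/L.
Steady-state trough Cmin,ss = C₀·f/(1−f) ≈ 0.342 × 0.3929/0.6071 ≈ 0.221 mg/L.
Trough 0.2 mg/L vs MEC 1 mg/L: subtherapeutic.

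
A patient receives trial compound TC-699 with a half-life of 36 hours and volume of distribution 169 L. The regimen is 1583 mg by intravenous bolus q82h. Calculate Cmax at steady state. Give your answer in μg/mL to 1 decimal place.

k = ln2/t½ = ln2/36 ≈ 0.019254 h⁻¹; fraction remaining f = e^(−kτ) = e^(−0.019254×82) ≈ 0.2062.
Accumulation ratio R = 1/(1 − f) ≈ 1/0.7938 ≈ 1.2598.
Single-dose peak C₀ = D/Vd = 1583/169 ≈ 9.367 μg/mL.
Cmax,ss = C₀/(1 − f) ≈ 9.367/0.7938 ≈ 11.800 μg/mL.

11.8 μg/mL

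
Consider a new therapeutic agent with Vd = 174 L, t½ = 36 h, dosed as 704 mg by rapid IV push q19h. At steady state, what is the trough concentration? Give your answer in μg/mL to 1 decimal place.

9.2 μg/mL

k = ln2/t½ = ln2/36 ≈ 0.019254 h⁻¹; fraction remaining f = e^(−kτ) = e^(−0.019254×19) ≈ 0.6936.
Single-dose peak C₀ = D/Vd = 704/174 ≈ 4.046 μg/mL.
Steady-state trough Cmin,ss = C₀·f/(1−f) ≈ 4.046 × 0.6936/0.3064 ≈ 9.159 μg/mL.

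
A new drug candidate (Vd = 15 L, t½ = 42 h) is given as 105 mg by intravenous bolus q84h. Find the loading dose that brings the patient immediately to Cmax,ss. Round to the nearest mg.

f = (1/2)^(84/42) ≈ 0.250000; accumulation ratio R = 1/(1−f) ≈ 1.33333.
Loading dose to hit Cmax,ss on first dose: D_load = D_maint·R ≈ 105 × 1.33333 ≈ 140.00 mg.

140 mg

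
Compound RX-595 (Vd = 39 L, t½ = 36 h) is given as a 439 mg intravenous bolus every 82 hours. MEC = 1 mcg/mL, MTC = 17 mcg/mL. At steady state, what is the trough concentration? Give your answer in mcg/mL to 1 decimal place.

2.9 mcg/mL

Over one 82-h interval, 82/36 ≈ 2.2778 half-lives elapse, leaving f ≈ 0.2062 of each dose.
Single-dose peak C₀ = D/Vd = 439/39 ≈ 11.256 mcg/mL.
Steady-state trough Cmin,ss = C₀·f/(1−f) ≈ 11.256 × 0.2062/0.7938 ≈ 2.924 mcg/mL.
Trough 2.9 mcg/mL vs MEC 1 mcg/mL: adequate.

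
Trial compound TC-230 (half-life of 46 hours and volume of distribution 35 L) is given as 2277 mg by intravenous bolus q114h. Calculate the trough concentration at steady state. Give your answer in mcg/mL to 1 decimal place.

k = ln2/t½ = ln2/46 ≈ 0.015068 h⁻¹; fraction remaining f = e^(−kτ) = e^(−0.015068×114) ≈ 0.1795.
Single-dose peak C₀ = D/Vd = 2277/35 ≈ 65.057 mcg/mL.
Steady-state trough Cmin,ss = C₀·f/(1−f) ≈ 65.057 × 0.1795/0.8205 ≈ 14.232 mcg/mL.

14.2 mcg/mL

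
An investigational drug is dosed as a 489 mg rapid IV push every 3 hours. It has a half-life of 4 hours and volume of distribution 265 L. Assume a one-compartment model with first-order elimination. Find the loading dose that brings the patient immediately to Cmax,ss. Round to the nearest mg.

1206 mg

f = (1/2)^(3/4) ≈ 0.594604; accumulation ratio R = 1/(1−f) ≈ 2.46672.
Loading dose to hit Cmax,ss on first dose: D_load = D_maint·R ≈ 489 × 2.46672 ≈ 1206.23 mg.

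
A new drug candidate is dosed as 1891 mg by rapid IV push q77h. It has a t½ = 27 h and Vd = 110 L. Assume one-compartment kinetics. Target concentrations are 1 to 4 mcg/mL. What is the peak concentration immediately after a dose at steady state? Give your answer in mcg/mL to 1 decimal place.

20.0 mcg/mL

τ/t½ = 77/27 ≈ 2.8519, so fraction remaining f = (1/2)^(77/27) ≈ 0.1385.
Accumulation ratio R = 1/(1 − f) ≈ 1/0.8615 ≈ 1.1608.
Each bolus raises the concentration by D/Vd = 1891/110 ≈ 17.191 mcg/mL.
Steady-state peak Cmax,ss = C₀·R ≈ 17.191 × 1.1608 ≈ 19.955 mcg/mL.
Peak 20.0 mcg/mL vs MTC 4 mcg/mL: exceeds toxic threshold.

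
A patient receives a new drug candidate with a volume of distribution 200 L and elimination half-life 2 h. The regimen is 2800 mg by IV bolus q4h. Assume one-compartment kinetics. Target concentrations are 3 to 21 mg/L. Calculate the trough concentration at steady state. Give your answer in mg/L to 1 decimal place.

4.7 mg/L

τ = 4 h = 2 half-lives, so f = (1/2)^2 = 0.25.
Accumulation ratio R = 1/(1 − f) = 1/0.75 = 4/3.
Single-dose peak C₀ = D/Vd = 2800/200 = 14 mg/L.
Steady-state peak Cmax,ss = C₀·R = 14 × 4/3 ≈ 18.667 mg/L.
Steady-state trough Cmin,ss = Cmax,ss·f ≈ 18.667 × 0.25 ≈ 4.667 mg/L.
Trough 4.7 mg/L vs MEC 3 mg/L: adequate.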